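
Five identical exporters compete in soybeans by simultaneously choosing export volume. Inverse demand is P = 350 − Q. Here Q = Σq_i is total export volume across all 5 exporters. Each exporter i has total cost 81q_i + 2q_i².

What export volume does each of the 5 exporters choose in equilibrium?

26.9

A representative exporter's profit is π_i = q_i(350 − Q) − 81q_i − 2q_i², with Q = q_i + Σ_{j≠i} q_j.
First-order condition: 269 − 6q_i − Σ_{j≠i} q_j = 0.
Imposing symmetry (q_j = q for all j) turns Σ_{j≠i} q_j into 4q, so 269 = 10q and q = 26.9.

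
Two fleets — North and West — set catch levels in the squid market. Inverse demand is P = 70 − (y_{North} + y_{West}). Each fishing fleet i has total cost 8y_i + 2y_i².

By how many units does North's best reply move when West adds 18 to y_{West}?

Fishing fleet North's profit: π = y_{North}(70 − (y_{North} + y_{West})) − 8y_{North} − 2y_{North}².
∂π/∂y_{North} = 62 − 6y_{North} − y_{West} = 0, so y_{North} = 31/3 − (1/6)y_{West}.
The reaction-function slope is −1/6, so an 18-unit rise in y_{West} moves y_{North} by −1/6 × 18 = −3. North's best response falls — the actions are strategic substitutes.

-3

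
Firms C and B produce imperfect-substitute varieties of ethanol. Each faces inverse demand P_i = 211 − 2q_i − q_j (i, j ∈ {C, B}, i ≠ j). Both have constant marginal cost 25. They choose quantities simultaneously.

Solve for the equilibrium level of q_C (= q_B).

Firm C's profit: π = q_C(211 − 2q_C − q_B) − 25q_C.
∂π/∂q_C = 186 − 4q_C − q_B = 0 ⇒ q_C = 46.5 − 0.25q_B.
Setting q_C = q_B in the reaction function: q_C = 46.5 − 0.25q_C, so q_C = 46.5 / 1.25 = 37.2.

37.2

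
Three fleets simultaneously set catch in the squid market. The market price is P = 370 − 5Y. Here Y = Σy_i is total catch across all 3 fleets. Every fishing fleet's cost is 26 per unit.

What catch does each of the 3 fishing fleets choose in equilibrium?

A representative fishing fleet's profit is π_i = y_i(370 − 5Y) − 26y_i, with Y = y_i + Σ_{j≠i} y_j.
First-order condition: 344 − 10y_i − 5Σ_{j≠i} y_j = 0.
In a symmetric equilibrium every fishing fleet chooses the same y, so Σ_{j≠i} y_j = 2y. The condition becomes 344 − 20y = 0, giving y = 344/20 = 17.2.

17.2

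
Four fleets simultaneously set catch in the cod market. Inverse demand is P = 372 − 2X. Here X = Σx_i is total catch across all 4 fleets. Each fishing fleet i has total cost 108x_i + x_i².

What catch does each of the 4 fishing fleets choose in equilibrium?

22

A representative fishing fleet's profit is π_i = x_i(372 − 2X) − 108x_i − x_i², with X = x_i + Σ_{j≠i} x_j.
First-order condition: 264 − 6x_i − 2Σ_{j≠i} x_j = 0.
With identical fishing fleets, set every x_j = x: then 264 − 6x − 6x = 0, i.e. x = 264/12 = 22.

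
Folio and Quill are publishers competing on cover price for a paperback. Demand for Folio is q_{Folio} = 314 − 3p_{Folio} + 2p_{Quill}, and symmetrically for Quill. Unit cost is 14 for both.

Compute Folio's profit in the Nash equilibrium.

Folio's profit: π = (p_{Folio} − 14)(314 − 3p_{Folio} + 2p_{Quill}).
∂π/∂p_{Folio} = 356 − 6p_{Folio} + 2p_{Quill} = 0 ⇒ p_{Folio} = 178/3 + (1/3)p_{Quill}.
Setting p_{Folio} = p_{Quill} in the reaction function: p_{Folio} = 178/3 + (1/3)p_{Folio}, so p_{Folio} = (178/3) / (2/3) = 89.
q_{Folio} = 314 − 3·89 + 2·89 = 225.
Profit = (89 − 14)·225 = 16875.

16875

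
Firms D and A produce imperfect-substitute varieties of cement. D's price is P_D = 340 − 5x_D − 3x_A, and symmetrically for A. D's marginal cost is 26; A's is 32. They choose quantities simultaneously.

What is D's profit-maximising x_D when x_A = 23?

24.5

Firm D's profit: π = x_D(340 − 5x_D − 3x_A) − 26x_D.
∂π/∂x_D = 314 − 10x_D − 3x_A = 0 ⇒ x_D = 31.4 − 0.3x_A.
At x_A = 23: x_D = 31.4 − 0.3·23 = 24.5.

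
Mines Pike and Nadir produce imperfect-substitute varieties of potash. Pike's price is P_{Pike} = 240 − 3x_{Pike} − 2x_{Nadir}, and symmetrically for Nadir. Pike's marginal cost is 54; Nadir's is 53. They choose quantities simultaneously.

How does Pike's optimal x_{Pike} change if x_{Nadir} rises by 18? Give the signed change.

Mine Pike's profit: π = x_{Pike}(240 − 3x_{Pike} − 2x_{Nadir}) − 54x_{Pike}.
∂π/∂x_{Pike} = 186 − 6x_{Pike} − 2x_{Nadir} = 0 ⇒ x_{Pike} = 31 − (1/3)x_{Nadir}.
The reaction-function slope is −1/3, so an 18-unit rise in x_{Nadir} moves x_{Pike} by −1/3 × 18 = −6. Pike's best response falls — the actions are strategic substitutes.

-6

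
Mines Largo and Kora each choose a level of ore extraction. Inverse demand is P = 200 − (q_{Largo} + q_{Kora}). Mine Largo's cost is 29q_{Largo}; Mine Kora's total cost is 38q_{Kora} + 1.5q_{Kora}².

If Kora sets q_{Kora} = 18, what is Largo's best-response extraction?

Mine Largo's profit: π = q_{Largo}(200 − (q_{Largo} + q_{Kora})) − 29q_{Largo}.
∂π/∂q_{Largo} = 171 − 2q_{Largo} − q_{Kora} = 0, so q_{Largo} = 85.5 − 0.5q_{Kora}.
At q_{Kora} = 18: q_{Largo} = 85.5 − 0.5·18 = 76.5.

76.5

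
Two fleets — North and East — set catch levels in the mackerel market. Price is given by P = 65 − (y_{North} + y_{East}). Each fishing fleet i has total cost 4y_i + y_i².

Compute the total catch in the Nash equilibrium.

Fishing fleet North's profit: π = y_{North}(65 − (y_{North} + y_{East})) − 4y_{North} − y_{North}².
∂π/∂y_{North} = 61 − 4y_{North} − y_{East} = 0, so y_{North} = 15.25 − 0.25y_{East}.
By symmetry y_{East} = y_{North}; substituting into the reaction function, 1.25y_{North} = 15.25 and y_{North} = 12.2.
Total catch: 12.2 + 12.2 = 24.4.

24.4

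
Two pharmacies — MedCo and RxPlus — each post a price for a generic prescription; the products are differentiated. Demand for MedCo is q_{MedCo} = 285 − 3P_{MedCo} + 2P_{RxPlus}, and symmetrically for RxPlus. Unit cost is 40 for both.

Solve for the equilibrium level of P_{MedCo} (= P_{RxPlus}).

101.25

MedCo's profit: π = (P_{MedCo} − 40)(285 − 3P_{MedCo} + 2P_{RxPlus}).
∂π/∂P_{MedCo} = 405 − 6P_{MedCo} + 2P_{RxPlus} = 0 ⇒ P_{MedCo} = 67.5 + (1/3)P_{RxPlus}.
By symmetry P_{RxPlus} = P_{MedCo}; substituting into the reaction function, (2/3)P_{MedCo} = 67.5 and P_{MedCo} = 101.25.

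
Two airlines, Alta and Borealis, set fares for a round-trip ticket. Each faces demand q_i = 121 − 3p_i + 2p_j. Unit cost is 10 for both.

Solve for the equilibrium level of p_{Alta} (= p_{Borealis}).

Alta's profit: π = (p_{Alta} − 10)(121 − 3p_{Alta} + 2p_{Borealis}).
∂π/∂p_{Alta} = 151 − 6p_{Alta} + 2p_{Borealis} = 0 ⇒ p_{Alta} = 151/6 + (1/3)p_{Borealis}.
By symmetry p_{Borealis} = p_{Alta}; substituting into the reaction function, (2/3)p_{Alta} = 151/6 and p_{Alta} = 37.75.

37.75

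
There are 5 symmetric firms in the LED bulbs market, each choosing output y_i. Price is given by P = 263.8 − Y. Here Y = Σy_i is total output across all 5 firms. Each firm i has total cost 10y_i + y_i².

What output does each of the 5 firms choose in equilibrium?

31.725

A representative firm's profit is π_i = y_i(263.8 − Y) − 10y_i − y_i², with Y = y_i + Σ_{j≠i} y_j.
First-order condition: 253.8 − 4y_i − Σ_{j≠i} y_j = 0.
Imposing symmetry (y_j = y for all j) turns Σ_{j≠i} y_j into 4y, so 253.8 = 8y and y = 31.725.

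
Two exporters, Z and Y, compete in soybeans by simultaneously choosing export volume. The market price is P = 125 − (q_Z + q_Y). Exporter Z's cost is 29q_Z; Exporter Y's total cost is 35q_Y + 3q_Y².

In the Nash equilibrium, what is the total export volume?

50.8

Exporter Z's profit: π = q_Z(125 − (q_Z + q_Y)) − 29q_Z.
∂π/∂q_Z = 96 − 2q_Z − q_Y = 0, so q_Z = 48 − 0.5q_Y.
For Y: ∂π/∂q_Y = 90 − 8q_Y − q_Z = 0 ⇒ q_Y = 11.25 − 0.125q_Z.
Solving the two reaction functions simultaneously: (1 − (−0.5)(−0.125))q_Z = 48 − 0.5·11.25, so 0.9375q_Z = 42.375 and q_Z = 45.2.
Then q_Y = 11.25 − 0.125·45.2 = 5.6.
Total export volume: 45.2 + 5.6 = 50.8.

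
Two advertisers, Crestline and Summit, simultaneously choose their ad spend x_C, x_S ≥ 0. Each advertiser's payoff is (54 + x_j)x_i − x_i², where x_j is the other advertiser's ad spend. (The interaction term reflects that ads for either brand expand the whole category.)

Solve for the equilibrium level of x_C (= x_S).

54

Crestline's payoff is (54 + x_S)x_C − x_C².
∂π/∂x_C = 54 + x_S − 2x_C = 0, so x_C = 27 + 0.5x_S.
Setting x_C = x_S in the reaction function: x_C = 27 + 0.5x_C, so x_C = 27 / 0.5 = 54.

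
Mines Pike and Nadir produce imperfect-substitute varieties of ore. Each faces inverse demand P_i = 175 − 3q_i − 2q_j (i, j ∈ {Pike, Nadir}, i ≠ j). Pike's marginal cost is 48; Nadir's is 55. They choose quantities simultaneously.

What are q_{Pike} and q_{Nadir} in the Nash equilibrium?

Mine Pike's profit: π = q_{Pike}(175 − 3q_{Pike} − 2q_{Nadir}) − 48q_{Pike}.
∂π/∂q_{Pike} = 127 − 6q_{Pike} − 2q_{Nadir} = 0 ⇒ q_{Pike} = 127/6 − (1/3)q_{Nadir}.
Similarly q_{Nadir} = 20 − (1/3)q_{Pike}.
Solving the two reaction functions simultaneously: (1 − (−1/3)(−1/3))q_{Pike} = 127/6 − (1/3)·20, so (8/9)q_{Pike} = 14.5 and q_{Pike} = 16.3125.
Then q_{Nadir} = 20 − (1/3)·16.3125 = 14.5625.

16.3125, 14.5625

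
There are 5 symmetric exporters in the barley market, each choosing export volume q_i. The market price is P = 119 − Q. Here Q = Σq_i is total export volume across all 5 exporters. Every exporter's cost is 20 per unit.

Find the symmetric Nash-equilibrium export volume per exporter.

A representative exporter's profit is π_i = q_i(119 − Q) − 20q_i, with Q = q_i + Σ_{j≠i} q_j.
First-order condition: 99 − 2q_i − Σ_{j≠i} q_j = 0.
Imposing symmetry (q_j = q for all j) turns Σ_{j≠i} q_j into 4q, so 99 = 6q and q = 16.5.

16.5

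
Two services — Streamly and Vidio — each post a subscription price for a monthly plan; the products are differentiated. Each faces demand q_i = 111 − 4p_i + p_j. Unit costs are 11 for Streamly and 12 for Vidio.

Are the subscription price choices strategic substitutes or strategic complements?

strategic complements

Streamly's profit: π = (p_{Streamly} − 11)(111 − 4p_{Streamly} + p_{Vidio}).
∂π/∂p_{Streamly} = 155 − 8p_{Streamly} + p_{Vidio} = 0 ⇒ p_{Streamly} = 19.375 + 0.125p_{Vidio}.
The best-response slope dp_{Streamly}/dp_{Vidio} = 0.125 > 0: the reaction function is upward-sloping, so the choices are strategic complements.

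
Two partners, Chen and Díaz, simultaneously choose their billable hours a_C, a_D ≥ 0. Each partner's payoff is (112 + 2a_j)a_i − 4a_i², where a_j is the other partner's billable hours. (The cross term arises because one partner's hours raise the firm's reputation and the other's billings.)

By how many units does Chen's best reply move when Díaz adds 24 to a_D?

6

Chen's payoff is (112 + 2a_D)a_C − 4a_C².
∂π/∂a_C = 112 + 2a_D − 8a_C = 0, so a_C = 14 + 0.25a_D.
The reaction-function slope is 0.25, so a 24-unit rise in a_D moves a_C by 0.25 × 24 = 6. Chen's best response rises — the actions are strategic complements.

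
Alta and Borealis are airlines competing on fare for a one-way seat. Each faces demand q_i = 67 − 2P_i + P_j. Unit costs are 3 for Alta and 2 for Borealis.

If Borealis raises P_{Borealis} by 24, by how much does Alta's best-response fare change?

6

Alta's profit: π = (P_{Alta} − 3)(67 − 2P_{Alta} + P_{Borealis}).
∂π/∂P_{Alta} = 73 − 4P_{Alta} + P_{Borealis} = 0 ⇒ P_{Alta} = 18.25 + 0.25P_{Borealis}.
The reaction-function slope is 0.25, so a 24-unit rise in P_{Borealis} moves P_{Alta} by 0.25 × 24 = 6. Alta's best response rises — the actions are strategic complements.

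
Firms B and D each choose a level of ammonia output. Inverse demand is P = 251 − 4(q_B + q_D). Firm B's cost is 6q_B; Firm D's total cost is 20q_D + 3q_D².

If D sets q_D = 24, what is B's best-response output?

18.625

Firm B's profit: π = q_B(251 − 4(q_B + q_D)) − 6q_B.
∂π/∂q_B = 245 − 8q_B − 4q_D = 0, so q_B = 30.625 − 0.5q_D.
At q_D = 24: q_B = 30.625 − 0.5·24 = 18.625.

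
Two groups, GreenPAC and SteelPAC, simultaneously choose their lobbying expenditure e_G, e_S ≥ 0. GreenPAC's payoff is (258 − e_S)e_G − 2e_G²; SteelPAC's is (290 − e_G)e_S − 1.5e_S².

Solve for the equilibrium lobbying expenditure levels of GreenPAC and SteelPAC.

Expanding GreenPAC's payoff: 258e_G − e_Se_G − 2e_G².
∂π/∂e_G = 258 − e_S − 4e_G = 0, so e_G = 64.5 − 0.25e_S.
Likewise for SteelPAC: e_S = 290/3 − (1/3)e_G.
Substituting the second reaction function into the first: e_G = 64.5 − 0.25(290/3 − (1/3)e_G), which gives (11/12)e_G = 121/3 ⇒ e_G = 44.
Then e_S = 290/3 − (1/3)·44 = 82.

44, 82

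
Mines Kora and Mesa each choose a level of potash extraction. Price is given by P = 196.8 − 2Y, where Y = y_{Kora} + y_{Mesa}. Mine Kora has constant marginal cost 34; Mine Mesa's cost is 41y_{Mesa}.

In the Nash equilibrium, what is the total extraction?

53.1

Mine Kora's profit: π = y_{Kora}(196.8 − 2(y_{Kora} + y_{Mesa})) − 34y_{Kora}.
∂π/∂y_{Kora} = 162.8 − 4y_{Kora} − 2y_{Mesa} = 0, so y_{Kora} = 40.7 − 0.5y_{Mesa}.
By the same steps for Mesa: y_{Mesa} = 38.95 − 0.5y_{Kora}.
Substituting the second reaction function into the first: y_{Kora} = 40.7 − 0.5(38.95 − 0.5y_{Kora}), which gives 0.75y_{Kora} = 21.225 ⇒ y_{Kora} = 28.3.
Then y_{Mesa} = 38.95 − 0.5·28.3 = 24.8.
Total extraction: 28.3 + 24.8 = 53.1.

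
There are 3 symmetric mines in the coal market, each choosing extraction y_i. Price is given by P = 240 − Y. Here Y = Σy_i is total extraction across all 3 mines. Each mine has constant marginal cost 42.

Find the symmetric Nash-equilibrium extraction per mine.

A representative mine's profit is π_i = y_i(240 − Y) − 42y_i, with Y = y_i + Σ_{j≠i} y_j.
First-order condition: 198 − 2y_i − Σ_{j≠i} y_j = 0.
In a symmetric equilibrium every mine chooses the same y, so Σ_{j≠i} y_j = 2y. The condition becomes 198 − 4y = 0, giving y = 198/4 = 49.5.

49.5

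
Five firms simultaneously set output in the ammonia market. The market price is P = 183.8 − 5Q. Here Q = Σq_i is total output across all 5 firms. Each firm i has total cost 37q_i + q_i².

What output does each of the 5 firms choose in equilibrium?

A representative firm's profit is π_i = q_i(183.8 − 5Q) − 37q_i − q_i², with Q = q_i + Σ_{j≠i} q_j.
First-order condition: 146.8 − 12q_i − 5Σ_{j≠i} q_j = 0.
Imposing symmetry (q_j = q for all j) turns Σ_{j≠i} q_j into 4q, so 146.8 = 32q and q = 4.5875.

4.5875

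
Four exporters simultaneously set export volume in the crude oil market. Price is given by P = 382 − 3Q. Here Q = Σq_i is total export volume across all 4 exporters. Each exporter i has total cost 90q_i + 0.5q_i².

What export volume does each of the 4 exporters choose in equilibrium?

A representative exporter's profit is π_i = q_i(382 − 3Q) − 90q_i − 0.5q_i², with Q = q_i + Σ_{j≠i} q_j.
First-order condition: 292 − 7q_i − 3Σ_{j≠i} q_j = 0.
With identical exporters, set every q_j = q: then 292 − 7q − 9q = 0, i.e. q = 292/16 = 18.25.

18.25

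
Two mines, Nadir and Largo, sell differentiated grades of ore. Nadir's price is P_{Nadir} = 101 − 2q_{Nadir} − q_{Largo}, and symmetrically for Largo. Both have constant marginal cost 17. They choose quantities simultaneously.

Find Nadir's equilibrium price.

Mine Nadir's profit: π = q_{Nadir}(101 − 2q_{Nadir} − q_{Largo}) − 17q_{Nadir}.
∂π/∂q_{Nadir} = 84 − 4q_{Nadir} − q_{Largo} = 0 ⇒ q_{Nadir} = 21 − 0.25q_{Largo}.
By symmetry q_{Largo} = q_{Nadir}; substituting into the reaction function, 1.25q_{Nadir} = 21 and q_{Nadir} = 16.8.
P_{Nadir} = 101 − 2·16.8 − 16.8 = 50.6.

50.6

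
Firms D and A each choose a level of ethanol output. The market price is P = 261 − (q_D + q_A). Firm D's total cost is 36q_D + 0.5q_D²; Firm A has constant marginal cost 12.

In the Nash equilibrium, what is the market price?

Firm D's profit: π = q_D(261 − (q_D + q_A)) − 36q_D − 0.5q_D².
∂π/∂q_D = 225 − 3q_D − q_A = 0, so q_D = 75 − (1/3)q_A.
For A: ∂π/∂q_A = 249 − 2q_A − q_D = 0 ⇒ q_A = 124.5 − 0.5q_D.
Plugging q_A into D's best response: q_D = 75 − (1/3)(124.5 − 0.5q_D) ⇒ (5/6)q_D = 33.5, so q_D = 40.2.
Then q_A = 124.5 − 0.5·40.2 = 104.4.
Equilibrium price: P = 261 − 144.6 = 116.4.

116.4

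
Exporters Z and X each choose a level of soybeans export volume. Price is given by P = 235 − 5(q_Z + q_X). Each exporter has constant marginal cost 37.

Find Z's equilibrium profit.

Exporter Z's profit: π = q_Z(235 − 5(q_Z + q_X)) − 37q_Z.
∂π/∂q_Z = 198 − 10q_Z − 5q_X = 0, so q_Z = 19.8 − 0.5q_X.
The game is symmetric, so in equilibrium q_X = q_Z: the reaction function gives 1.5q_Z = 19.8, hence q_Z = 13.2.
Price P = 235 − 5·26.4 = 103.
Z's profit: (103 − 37)·13.2 = 871.2.

871.2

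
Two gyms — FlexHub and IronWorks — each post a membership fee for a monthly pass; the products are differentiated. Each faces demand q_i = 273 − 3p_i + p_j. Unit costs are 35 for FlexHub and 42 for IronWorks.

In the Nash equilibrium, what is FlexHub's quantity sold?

FlexHub's profit: π = (p_{FlexHub} − 35)(273 − 3p_{FlexHub} + p_{IronWorks}).
∂π/∂p_{FlexHub} = 378 − 6p_{FlexHub} + p_{IronWorks} = 0 ⇒ p_{FlexHub} = 63 + (1/6)p_{IronWorks}.
Similarly p_{IronWorks} = 66.5 + (1/6)p_{FlexHub}.
Substituting the second reaction function into the first: p_{FlexHub} = 63 + (1/6)(66.5 + (1/6)p_{FlexHub}), which gives (35/36)p_{FlexHub} = 889/12 ⇒ p_{FlexHub} = 76.2.
Then p_{IronWorks} = 66.5 + (1/6)·76.2 = 79.2.
q_{FlexHub} = 273 − 3·76.2 + 79.2 = 123.6.

123.6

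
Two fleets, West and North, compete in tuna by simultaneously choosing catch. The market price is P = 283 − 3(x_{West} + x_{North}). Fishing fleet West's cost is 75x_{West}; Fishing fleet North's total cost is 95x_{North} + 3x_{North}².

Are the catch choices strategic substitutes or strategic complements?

strategic substitutes

Fishing fleet West's profit: π = x_{West}(283 − 3(x_{West} + x_{North})) − 75x_{West}.
∂π/∂x_{West} = 208 − 6x_{West} − 3x_{North} = 0, so x_{West} = 104/3 − 0.5x_{North}.
The best-response slope dx_{West}/dx_{North} = −0.5 < 0: the reaction function is downward-sloping, so the choices are strategic substitutes.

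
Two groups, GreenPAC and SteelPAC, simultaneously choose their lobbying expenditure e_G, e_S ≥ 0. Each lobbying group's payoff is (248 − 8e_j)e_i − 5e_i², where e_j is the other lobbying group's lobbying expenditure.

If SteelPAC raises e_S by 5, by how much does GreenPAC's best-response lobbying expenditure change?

GreenPAC's payoff is (248 − 8e_S)e_G − 5e_G².
∂π/∂e_G = 248 − 8e_S − 10e_G = 0, so e_G = 24.8 − 0.8e_S.
The reaction-function slope is −0.8, so a 5-unit rise in e_S moves e_G by −0.8 × 5 = −4. GreenPAC's best response falls — the actions are strategic substitutes.

-4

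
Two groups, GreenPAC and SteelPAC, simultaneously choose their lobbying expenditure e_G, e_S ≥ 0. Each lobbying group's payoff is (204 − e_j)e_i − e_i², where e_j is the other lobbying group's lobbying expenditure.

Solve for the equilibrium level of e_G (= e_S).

68

GreenPAC's payoff is (204 − e_S)e_G − e_G².
∂π/∂e_G = 204 − e_S − 2e_G = 0, so e_G = 102 − 0.5e_S.
By symmetry e_S = e_G; substituting into the reaction function, 1.5e_G = 102 and e_G = 68.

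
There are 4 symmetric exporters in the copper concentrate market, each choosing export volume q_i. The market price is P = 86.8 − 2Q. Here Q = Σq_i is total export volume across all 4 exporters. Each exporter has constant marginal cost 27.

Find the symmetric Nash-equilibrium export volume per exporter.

A representative exporter's profit is π_i = q_i(86.8 − 2Q) − 27q_i, with Q = q_i + Σ_{j≠i} q_j.
First-order condition: 59.8 − 4q_i − 2Σ_{j≠i} q_j = 0.
In a symmetric equilibrium every exporter chooses the same q, so Σ_{j≠i} q_j = 3q. The condition becomes 59.8 − 10q = 0, giving q = 59.8/10 = 5.98.

5.98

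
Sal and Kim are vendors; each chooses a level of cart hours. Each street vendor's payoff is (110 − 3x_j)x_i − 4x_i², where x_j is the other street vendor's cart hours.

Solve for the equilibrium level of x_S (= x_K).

10

Sal's payoff is (110 − 3x_K)x_S − 4x_S².
∂π/∂x_S = 110 − 3x_K − 8x_S = 0, so x_S = 13.75 − 0.375x_K.
The game is symmetric, so in equilibrium x_K = x_S: the reaction function gives 1.375x_S = 13.75, hence x_S = 10.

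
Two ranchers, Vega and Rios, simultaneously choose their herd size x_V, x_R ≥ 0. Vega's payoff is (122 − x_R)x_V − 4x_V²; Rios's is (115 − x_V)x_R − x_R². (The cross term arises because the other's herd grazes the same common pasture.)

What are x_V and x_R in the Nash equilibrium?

Expanding Vega's payoff: 122x_V − x_Rx_V − 4x_V².
∂π/∂x_V = 122 − x_R − 8x_V = 0, so x_V = 15.25 − 0.125x_R.
Likewise for Rios: x_R = 57.5 − 0.5x_V.
Substituting the second reaction function into the first: x_V = 15.25 − 0.125(57.5 − 0.5x_V), which gives 0.9375x_V = 8.0625 ⇒ x_V = 8.6.
Then x_R = 57.5 − 0.5·8.6 = 53.2.

8.6, 53.2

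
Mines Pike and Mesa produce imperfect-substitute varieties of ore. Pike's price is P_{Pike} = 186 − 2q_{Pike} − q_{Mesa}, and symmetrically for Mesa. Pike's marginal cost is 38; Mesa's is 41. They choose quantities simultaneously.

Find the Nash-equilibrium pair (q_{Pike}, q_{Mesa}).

Mine Pike's profit: π = q_{Pike}(186 − 2q_{Pike} − q_{Mesa}) − 38q_{Pike}.
∂π/∂q_{Pike} = 148 − 4q_{Pike} − q_{Mesa} = 0 ⇒ q_{Pike} = 37 − 0.25q_{Mesa}.
Similarly q_{Mesa} = 36.25 − 0.25q_{Pike}.
Substituting the second reaction function into the first: q_{Pike} = 37 − 0.25(36.25 − 0.25q_{Pike}), which gives 0.9375q_{Pike} = 27.9375 ⇒ q_{Pike} = 29.8.
Then q_{Mesa} = 36.25 − 0.25·29.8 = 28.8.

29.8, 28.8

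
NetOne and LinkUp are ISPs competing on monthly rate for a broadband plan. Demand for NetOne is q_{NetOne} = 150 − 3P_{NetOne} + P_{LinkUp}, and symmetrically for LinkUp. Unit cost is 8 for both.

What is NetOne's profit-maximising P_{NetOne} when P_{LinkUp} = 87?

NetOne's profit: π = (P_{NetOne} − 8)(150 − 3P_{NetOne} + P_{LinkUp}).
∂π/∂P_{NetOne} = 174 − 6P_{NetOne} + P_{LinkUp} = 0 ⇒ P_{NetOne} = 29 + (1/6)P_{LinkUp}.
At P_{LinkUp} = 87: P_{NetOne} = 29 + (1/6)·87 = 43.5.

43.5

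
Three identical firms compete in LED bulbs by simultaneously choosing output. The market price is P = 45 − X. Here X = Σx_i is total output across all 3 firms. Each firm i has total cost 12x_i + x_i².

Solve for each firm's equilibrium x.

5.5

A representative firm's profit is π_i = x_i(45 − X) − 12x_i − x_i², with X = x_i + Σ_{j≠i} x_j.
First-order condition: 33 − 4x_i − Σ_{j≠i} x_j = 0.
Imposing symmetry (x_j = x for all j) turns Σ_{j≠i} x_j into 2x, so 33 = 6x and x = 5.5.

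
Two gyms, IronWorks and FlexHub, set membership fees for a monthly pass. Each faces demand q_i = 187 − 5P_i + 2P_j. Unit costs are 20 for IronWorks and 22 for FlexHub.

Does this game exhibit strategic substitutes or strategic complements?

IronWorks's profit: π = (P_{IronWorks} − 20)(187 − 5P_{IronWorks} + 2P_{FlexHub}).
∂π/∂P_{IronWorks} = 287 − 10P_{IronWorks} + 2P_{FlexHub} = 0 ⇒ P_{IronWorks} = 28.7 + 0.2P_{FlexHub}.
The best-response slope dP_{IronWorks}/dP_{FlexHub} = 0.2 > 0: the reaction function is upward-sloping, so the choices are strategic complements.

strategic complements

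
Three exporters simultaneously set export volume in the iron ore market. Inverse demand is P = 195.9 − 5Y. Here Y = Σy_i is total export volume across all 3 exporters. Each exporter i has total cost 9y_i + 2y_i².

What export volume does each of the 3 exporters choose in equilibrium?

7.7875

A representative exporter's profit is π_i = y_i(195.9 − 5Y) − 9y_i − 2y_i², with Y = y_i + Σ_{j≠i} y_j.
First-order condition: 186.9 − 14y_i − 5Σ_{j≠i} y_j = 0.
In a symmetric equilibrium every exporter chooses the same y, so Σ_{j≠i} y_j = 2y. The condition becomes 186.9 − 24y = 0, giving y = 186.9/24 = 7.7875.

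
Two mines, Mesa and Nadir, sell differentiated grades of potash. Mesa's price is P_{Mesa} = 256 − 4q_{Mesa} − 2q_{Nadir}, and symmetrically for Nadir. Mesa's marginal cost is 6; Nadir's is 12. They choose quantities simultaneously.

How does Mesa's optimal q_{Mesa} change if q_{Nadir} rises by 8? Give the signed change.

Mine Mesa's profit: π = q_{Mesa}(256 − 4q_{Mesa} − 2q_{Nadir}) − 6q_{Mesa}.
∂π/∂q_{Mesa} = 250 − 8q_{Mesa} − 2q_{Nadir} = 0 ⇒ q_{Mesa} = 31.25 − 0.25q_{Nadir}.
The reaction-function slope is −0.25, so an 8-unit rise in q_{Nadir} moves q_{Mesa} by −0.25 × 8 = −2. Mesa's best response falls — the actions are strategic substitutes.

-2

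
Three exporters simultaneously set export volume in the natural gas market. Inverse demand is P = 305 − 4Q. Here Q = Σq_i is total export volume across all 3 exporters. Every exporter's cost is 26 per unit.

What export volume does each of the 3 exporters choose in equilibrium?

17.4375

A representative exporter's profit is π_i = q_i(305 − 4Q) − 26q_i, with Q = q_i + Σ_{j≠i} q_j.
First-order condition: 279 − 8q_i − 4Σ_{j≠i} q_j = 0.
Imposing symmetry (q_j = q for all j) turns Σ_{j≠i} q_j into 2q, so 279 = 16q and q = 17.4375.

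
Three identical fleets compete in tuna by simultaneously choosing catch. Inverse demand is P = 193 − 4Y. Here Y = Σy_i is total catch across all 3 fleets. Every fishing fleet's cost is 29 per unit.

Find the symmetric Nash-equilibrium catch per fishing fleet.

A representative fishing fleet's profit is π_i = y_i(193 − 4Y) − 29y_i, with Y = y_i + Σ_{j≠i} y_j.
First-order condition: 164 − 8y_i − 4Σ_{j≠i} y_j = 0.
In a symmetric equilibrium every fishing fleet chooses the same y, so Σ_{j≠i} y_j = 2y. The condition becomes 164 − 16y = 0, giving y = 164/16 = 10.25.

10.25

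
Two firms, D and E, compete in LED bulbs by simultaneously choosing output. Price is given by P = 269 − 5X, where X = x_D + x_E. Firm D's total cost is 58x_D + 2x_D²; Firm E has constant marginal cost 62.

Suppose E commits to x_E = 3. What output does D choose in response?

Firm D's profit: π = x_D(269 − 5(x_D + x_E)) − 58x_D − 2x_D².
∂π/∂x_D = 211 − 14x_D − 5x_E = 0, so x_D = 211/14 − (5/14)x_E.
At x_E = 3: x_D = 211/14 − (5/14)·3 = 14.

14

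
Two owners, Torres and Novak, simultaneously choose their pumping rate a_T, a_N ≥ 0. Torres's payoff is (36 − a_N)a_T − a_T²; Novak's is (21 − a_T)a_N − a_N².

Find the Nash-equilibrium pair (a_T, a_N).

Expanding Torres's payoff: 36a_T − a_Na_T − a_T².
∂π/∂a_T = 36 − a_N − 2a_T = 0, so a_T = 18 − 0.5a_N.
Likewise for Novak: a_N = 10.5 − 0.5a_T.
Plugging a_N into Torres's best response: a_T = 18 − 0.5(10.5 − 0.5a_T) ⇒ 0.75a_T = 12.75, so a_T = 17.
Then a_N = 10.5 − 0.5·17 = 2.

17, 2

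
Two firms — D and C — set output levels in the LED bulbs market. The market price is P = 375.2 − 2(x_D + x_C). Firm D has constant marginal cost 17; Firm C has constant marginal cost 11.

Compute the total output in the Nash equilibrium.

120.4

Firm D's profit: π = x_D(375.2 − 2(x_D + x_C)) − 17x_D.
∂π/∂x_D = 358.2 − 4x_D − 2x_C = 0, so x_D = 89.55 − 0.5x_C.
By the same steps for C: x_C = 91.05 − 0.5x_D.
Solving the two reaction functions simultaneously: (1 − (−0.5)(−0.5))x_D = 89.55 − 0.5·91.05, so 0.75x_D = 44.025 and x_D = 58.7.
Then x_C = 91.05 − 0.5·58.7 = 61.7.
Total output: 58.7 + 61.7 = 120.4.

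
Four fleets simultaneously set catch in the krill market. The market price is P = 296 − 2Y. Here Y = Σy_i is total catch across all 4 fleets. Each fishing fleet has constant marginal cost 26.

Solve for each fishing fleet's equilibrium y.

27

A representative fishing fleet's profit is π_i = y_i(296 − 2Y) − 26y_i, with Y = y_i + Σ_{j≠i} y_j.
First-order condition: 270 − 4y_i − 2Σ_{j≠i} y_j = 0.
Imposing symmetry (y_j = y for all j) turns Σ_{j≠i} y_j into 3y, so 270 = 10y and y = 27.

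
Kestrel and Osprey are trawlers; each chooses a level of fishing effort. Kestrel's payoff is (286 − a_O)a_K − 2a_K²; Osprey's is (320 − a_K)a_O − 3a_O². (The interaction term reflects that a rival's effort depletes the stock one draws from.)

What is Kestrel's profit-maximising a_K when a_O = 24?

Expanding Kestrel's payoff: 286a_K − a_Oa_K − 2a_K².
∂π/∂a_K = 286 − a_O − 4a_K = 0, so a_K = 71.5 − 0.25a_O.
At a_O = 24: a_K = 71.5 − 0.25·24 = 65.5.

65.5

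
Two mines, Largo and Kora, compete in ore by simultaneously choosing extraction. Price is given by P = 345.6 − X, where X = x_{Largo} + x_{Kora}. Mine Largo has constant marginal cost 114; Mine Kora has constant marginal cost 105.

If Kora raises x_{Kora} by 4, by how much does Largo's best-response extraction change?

Mine Largo's profit: π = x_{Largo}(345.6 − (x_{Largo} + x_{Kora})) − 114x_{Largo}.
∂π/∂x_{Largo} = 231.6 − 2x_{Largo} − x_{Kora} = 0, so x_{Largo} = 115.8 − 0.5x_{Kora}.
The reaction-function slope is −0.5, so a 4-unit rise in x_{Kora} moves x_{Largo} by −0.5 × 4 = −2. Largo's best response falls — the actions are strategic substitutes.

-2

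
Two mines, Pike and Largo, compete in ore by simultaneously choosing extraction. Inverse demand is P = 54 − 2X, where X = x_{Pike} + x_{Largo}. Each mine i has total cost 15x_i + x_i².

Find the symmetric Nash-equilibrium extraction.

4.875

Mine Pike's profit: π = x_{Pike}(54 − 2(x_{Pike} + x_{Largo})) − 15x_{Pike} − x_{Pike}².
∂π/∂x_{Pike} = 39 − 6x_{Pike} − 2x_{Largo} = 0, so x_{Pike} = 6.5 − (1/3)x_{Largo}.
By symmetry x_{Largo} = x_{Pike}; substituting into the reaction function, (4/3)x_{Pike} = 6.5 and x_{Pike} = 4.875.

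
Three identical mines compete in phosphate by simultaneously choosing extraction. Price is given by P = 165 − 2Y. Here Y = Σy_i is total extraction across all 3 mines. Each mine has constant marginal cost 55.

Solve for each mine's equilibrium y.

A representative mine's profit is π_i = y_i(165 − 2Y) − 55y_i, with Y = y_i + Σ_{j≠i} y_j.
First-order condition: 110 − 4y_i − 2Σ_{j≠i} y_j = 0.
Imposing symmetry (y_j = y for all j) turns Σ_{j≠i} y_j into 2y, so 110 = 8y and y = 13.75.

13.75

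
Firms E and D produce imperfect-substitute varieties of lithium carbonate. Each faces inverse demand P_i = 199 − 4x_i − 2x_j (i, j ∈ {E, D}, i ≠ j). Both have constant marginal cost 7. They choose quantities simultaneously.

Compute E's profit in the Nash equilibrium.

1474.56

Firm E's profit: π = x_E(199 − 4x_E − 2x_D) − 7x_E.
∂π/∂x_E = 192 − 8x_E − 2x_D = 0 ⇒ x_E = 24 − 0.25x_D.
By symmetry x_D = x_E; substituting into the reaction function, 1.25x_E = 24 and x_E = 19.2.
P_E = 199 − 4·19.2 − 2·19.2 = 83.8.
Profit = (83.8 − 7)·19.2 = 1474.56.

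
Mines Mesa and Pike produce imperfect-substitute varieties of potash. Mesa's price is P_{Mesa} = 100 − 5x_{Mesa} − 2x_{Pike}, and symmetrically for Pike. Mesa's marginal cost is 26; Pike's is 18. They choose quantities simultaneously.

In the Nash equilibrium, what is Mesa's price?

Mine Mesa's profit: π = x_{Mesa}(100 − 5x_{Mesa} − 2x_{Pike}) − 26x_{Mesa}.
∂π/∂x_{Mesa} = 74 − 10x_{Mesa} − 2x_{Pike} = 0 ⇒ x_{Mesa} = 7.4 − 0.2x_{Pike}.
Similarly x_{Pike} = 8.2 − 0.2x_{Mesa}.
Substituting the second reaction function into the first: x_{Mesa} = 7.4 − 0.2(8.2 − 0.2x_{Mesa}), which gives 0.96x_{Mesa} = 5.76 ⇒ x_{Mesa} = 6.
Then x_{Pike} = 8.2 − 0.2·6 = 7.
P_{Mesa} = 100 − 5·6 − 2·7 = 56.

56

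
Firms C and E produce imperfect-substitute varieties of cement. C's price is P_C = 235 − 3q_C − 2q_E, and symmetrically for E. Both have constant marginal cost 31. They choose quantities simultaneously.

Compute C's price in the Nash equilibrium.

107.5

Firm C's profit: π = q_C(235 − 3q_C − 2q_E) − 31q_C.
∂π/∂q_C = 204 − 6q_C − 2q_E = 0 ⇒ q_C = 34 − (1/3)q_E.
The game is symmetric, so in equilibrium q_E = q_C: the reaction function gives (4/3)q_C = 34, hence q_C = 25.5.
P_C = 235 − 3·25.5 − 2·25.5 = 107.5.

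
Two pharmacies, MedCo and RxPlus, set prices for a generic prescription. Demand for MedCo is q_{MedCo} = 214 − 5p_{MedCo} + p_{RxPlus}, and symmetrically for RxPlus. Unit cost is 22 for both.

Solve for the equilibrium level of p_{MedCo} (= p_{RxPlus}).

MedCo's profit: π = (p_{MedCo} − 22)(214 − 5p_{MedCo} + p_{RxPlus}).
∂π/∂p_{MedCo} = 324 − 10p_{MedCo} + p_{RxPlus} = 0 ⇒ p_{MedCo} = 32.4 + 0.1p_{RxPlus}.
Setting p_{MedCo} = p_{RxPlus} in the reaction function: p_{MedCo} = 32.4 + 0.1p_{MedCo}, so p_{MedCo} = 32.4 / 0.9 = 36.

36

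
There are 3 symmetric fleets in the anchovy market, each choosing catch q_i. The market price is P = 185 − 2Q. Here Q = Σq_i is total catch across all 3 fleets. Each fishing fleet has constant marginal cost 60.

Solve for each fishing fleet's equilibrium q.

A representative fishing fleet's profit is π_i = q_i(185 − 2Q) − 60q_i, with Q = q_i + Σ_{j≠i} q_j.
First-order condition: 125 − 4q_i − 2Σ_{j≠i} q_j = 0.
With identical fishing fleets, set every q_j = q: then 125 − 4q − 4q = 0, i.e. q = 125/8 = 15.625.

15.625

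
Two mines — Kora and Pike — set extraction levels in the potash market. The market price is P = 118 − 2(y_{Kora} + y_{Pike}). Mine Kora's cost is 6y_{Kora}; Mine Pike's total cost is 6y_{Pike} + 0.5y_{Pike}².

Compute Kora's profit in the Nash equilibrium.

882

Mine Kora's profit: π = y_{Kora}(118 − 2(y_{Kora} + y_{Pike})) − 6y_{Kora}.
∂π/∂y_{Kora} = 112 − 4y_{Kora} − 2y_{Pike} = 0, so y_{Kora} = 28 − 0.5y_{Pike}.
For Pike: ∂π/∂y_{Pike} = 112 − 5y_{Pike} − 2y_{Kora} = 0 ⇒ y_{Pike} = 22.4 − 0.4y_{Kora}.
Substituting the second reaction function into the first: y_{Kora} = 28 − 0.5(22.4 − 0.4y_{Kora}), which gives 0.8y_{Kora} = 16.8 ⇒ y_{Kora} = 21.
Then y_{Pike} = 22.4 − 0.4·21 = 14.
Price P = 118 − 2·35 = 48.
Kora's profit: (48 − 6)·21 = 882.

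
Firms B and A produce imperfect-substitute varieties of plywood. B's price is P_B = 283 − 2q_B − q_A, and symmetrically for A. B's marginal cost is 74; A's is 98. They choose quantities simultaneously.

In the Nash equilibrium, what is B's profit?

3767.12

Firm B's profit: π = q_B(283 − 2q_B − q_A) − 74q_B.
∂π/∂q_B = 209 − 4q_B − q_A = 0 ⇒ q_B = 52.25 − 0.25q_A.
Similarly q_A = 46.25 − 0.25q_B.
Plugging q_A into B's best response: q_B = 52.25 − 0.25(46.25 − 0.25q_B) ⇒ 0.9375q_B = 40.6875, so q_B = 43.4.
Then q_A = 46.25 − 0.25·43.4 = 35.4.
P_B = 283 − 2·43.4 − 35.4 = 160.8.
Profit = (160.8 − 74)·43.4 = 3767.12.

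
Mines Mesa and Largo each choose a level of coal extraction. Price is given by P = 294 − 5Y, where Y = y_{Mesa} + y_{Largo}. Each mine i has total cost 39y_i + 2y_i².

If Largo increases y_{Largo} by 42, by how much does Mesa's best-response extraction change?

-15

Mine Mesa's profit: π = y_{Mesa}(294 − 5(y_{Mesa} + y_{Largo})) − 39y_{Mesa} − 2y_{Mesa}².
∂π/∂y_{Mesa} = 255 − 14y_{Mesa} − 5y_{Largo} = 0, so y_{Mesa} = 255/14 − (5/14)y_{Largo}.
The reaction-function slope is −5/14, so a 42-unit rise in y_{Largo} moves y_{Mesa} by −5/14 × 42 = −15. Mesa's best response falls — the actions are strategic substitutes.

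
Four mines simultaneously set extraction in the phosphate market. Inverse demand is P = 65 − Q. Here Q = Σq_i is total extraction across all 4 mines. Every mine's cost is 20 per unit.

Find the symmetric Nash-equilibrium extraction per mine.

A representative mine's profit is π_i = q_i(65 − Q) − 20q_i, with Q = q_i + Σ_{j≠i} q_j.
First-order condition: 45 − 2q_i − Σ_{j≠i} q_j = 0.
With identical mines, set every q_j = q: then 45 − 2q − 3q = 0, i.e. q = 45/5 = 9.

9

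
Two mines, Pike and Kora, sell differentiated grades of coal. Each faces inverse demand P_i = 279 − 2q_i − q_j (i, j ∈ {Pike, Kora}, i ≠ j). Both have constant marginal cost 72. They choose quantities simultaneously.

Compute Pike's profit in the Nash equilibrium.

Mine Pike's profit: π = q_{Pike}(279 − 2q_{Pike} − q_{Kora}) − 72q_{Pike}.
∂π/∂q_{Pike} = 207 − 4q_{Pike} − q_{Kora} = 0 ⇒ q_{Pike} = 51.75 − 0.25q_{Kora}.
By symmetry q_{Kora} = q_{Pike}; substituting into the reaction function, 1.25q_{Pike} = 51.75 and q_{Pike} = 41.4.
P_{Pike} = 279 − 2·41.4 − 41.4 = 154.8.
Profit = (154.8 − 72)·41.4 = 3427.92.

3427.92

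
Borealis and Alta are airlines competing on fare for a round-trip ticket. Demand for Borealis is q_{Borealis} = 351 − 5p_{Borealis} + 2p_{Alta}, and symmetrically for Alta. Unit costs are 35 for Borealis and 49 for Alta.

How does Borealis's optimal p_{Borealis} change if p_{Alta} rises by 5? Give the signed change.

Borealis's profit: π = (p_{Borealis} − 35)(351 − 5p_{Borealis} + 2p_{Alta}).
∂π/∂p_{Borealis} = 526 − 10p_{Borealis} + 2p_{Alta} = 0 ⇒ p_{Borealis} = 52.6 + 0.2p_{Alta}.
The reaction-function slope is 0.2, so a 5-unit rise in p_{Alta} moves p_{Borealis} by 0.2 × 5 = 1. Borealis's best response rises — the actions are strategic complements.

1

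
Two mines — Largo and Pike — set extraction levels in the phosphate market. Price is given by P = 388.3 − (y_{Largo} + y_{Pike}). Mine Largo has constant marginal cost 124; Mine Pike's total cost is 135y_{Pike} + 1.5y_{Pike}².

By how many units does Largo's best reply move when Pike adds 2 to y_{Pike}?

Mine Largo's profit: π = y_{Largo}(388.3 − (y_{Largo} + y_{Pike})) − 124y_{Largo}.
∂π/∂y_{Largo} = 264.3 − 2y_{Largo} − y_{Pike} = 0, so y_{Largo} = 132.15 − 0.5y_{Pike}.
The reaction-function slope is −0.5, so a 2-unit rise in y_{Pike} moves y_{Largo} by −0.5 × 2 = −1. Largo's best response falls — the actions are strategic substitutes.

-1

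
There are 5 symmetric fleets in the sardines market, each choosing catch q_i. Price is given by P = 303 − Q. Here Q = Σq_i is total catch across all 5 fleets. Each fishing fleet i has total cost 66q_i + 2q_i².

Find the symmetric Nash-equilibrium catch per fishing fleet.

A representative fishing fleet's profit is π_i = q_i(303 − Q) − 66q_i − 2q_i², with Q = q_i + Σ_{j≠i} q_j.
First-order condition: 237 − 6q_i − Σ_{j≠i} q_j = 0.
With identical fishing fleets, set every q_j = q: then 237 − 6q − 4q = 0, i.e. q = 237/10 = 23.7.

23.7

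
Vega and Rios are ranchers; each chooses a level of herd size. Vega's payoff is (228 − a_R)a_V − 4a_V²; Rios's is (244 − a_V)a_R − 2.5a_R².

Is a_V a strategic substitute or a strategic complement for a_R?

Expanding Vega's payoff: 228a_V − a_Ra_V − 4a_V².
∂π/∂a_V = 228 − a_R − 8a_V = 0, so a_V = 28.5 − 0.125a_R.
The best-response slope da_V/da_R = −0.125 < 0: the reaction function is downward-sloping, so the choices are strategic substitutes.

strategic substitutes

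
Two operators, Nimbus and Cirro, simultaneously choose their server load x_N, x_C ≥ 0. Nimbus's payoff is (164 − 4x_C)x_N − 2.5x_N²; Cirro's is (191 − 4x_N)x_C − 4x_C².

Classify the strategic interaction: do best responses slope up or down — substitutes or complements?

Expanding Nimbus's payoff: 164x_N − 4x_Cx_N − 2.5x_N².
∂π/∂x_N = 164 − 4x_C − 5x_N = 0, so x_N = 32.8 − 0.8x_C.
The best-response slope dx_N/dx_C = −0.8 < 0: the reaction function is downward-sloping, so the choices are strategic substitutes.

strategic substitutes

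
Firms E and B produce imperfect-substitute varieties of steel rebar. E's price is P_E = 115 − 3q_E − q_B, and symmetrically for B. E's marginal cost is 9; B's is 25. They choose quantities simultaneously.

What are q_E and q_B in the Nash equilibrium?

Firm E's profit: π = q_E(115 − 3q_E − q_B) − 9q_E.
∂π/∂q_E = 106 − 6q_E − q_B = 0 ⇒ q_E = 53/3 − (1/6)q_B.
Similarly q_B = 15 − (1/6)q_E.
Substituting the second reaction function into the first: q_E = 53/3 − (1/6)(15 − (1/6)q_E), which gives (35/36)q_E = 91/6 ⇒ q_E = 15.6.
Then q_B = 15 − (1/6)·15.6 = 12.4.

15.6, 12.4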